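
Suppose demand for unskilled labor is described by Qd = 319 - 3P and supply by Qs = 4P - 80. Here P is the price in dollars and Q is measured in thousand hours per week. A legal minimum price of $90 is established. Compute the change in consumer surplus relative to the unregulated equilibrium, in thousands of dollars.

Equilibrium: 319 - 3P = 4P - 80, so 399 = 7P and P* = 57, Q* = 148.
Since 90 > 57, the floor is binding.
At P = 90: Qd = 319 - 3·90 = 49 and Qs = 4·90 - 80 = 280.
Consumer surplus without the control is ½ · (319/3 - 57) · 148 = 10952/3.
With the floor, consumers buy 49 units at 90, so CS = ½ · (319/3 - 90) · 49 = 2401/6.
Change in consumer surplus = 2401/6 - 10952/3 = -3250.5.

-3250.5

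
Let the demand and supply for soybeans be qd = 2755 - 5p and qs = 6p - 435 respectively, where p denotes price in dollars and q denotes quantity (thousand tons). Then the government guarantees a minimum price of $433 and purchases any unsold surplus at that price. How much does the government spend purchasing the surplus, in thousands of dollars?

Without the control the market clears where 2755 - 5p = 6p - 435, i.e. p* = 290 and q* = 1305.
The floor of 433 is above the equilibrium price 290, so it binds.
At p = 433: qd = 2755 - 5·433 = 590 and qs = 6·433 - 435 = 2163.
Surplus = qs - qd = 1573.
Government expenditure = surplus × support price = 1573 × 433 = 681109.

681109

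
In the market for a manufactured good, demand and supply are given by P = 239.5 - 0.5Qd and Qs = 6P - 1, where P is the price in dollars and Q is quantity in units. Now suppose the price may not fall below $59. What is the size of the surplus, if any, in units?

0

Rearranging demand gives Qd = 479 - 2P. Without the control the market clears where 479 - 2P = 6P - 1, i.e. P* = 60 and Q* = 359.
Since 59 is below P* = 60, the floor does not bind and the free-market outcome prevails.
Since the control does not bind, there is no surplus.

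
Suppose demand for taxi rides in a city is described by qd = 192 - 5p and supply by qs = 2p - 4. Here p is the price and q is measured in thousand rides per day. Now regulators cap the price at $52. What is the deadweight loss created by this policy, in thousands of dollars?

In a free market, 192 - 5p = 2p - 4 gives the equilibrium p* = 28, q* = 52.
The ceiling of 52 is above the equilibrium price 28, so it is not binding; the market clears at p* = 28, q* = 52.
Since the control does not bind, no trades are prevented and deadweight loss is zero.

0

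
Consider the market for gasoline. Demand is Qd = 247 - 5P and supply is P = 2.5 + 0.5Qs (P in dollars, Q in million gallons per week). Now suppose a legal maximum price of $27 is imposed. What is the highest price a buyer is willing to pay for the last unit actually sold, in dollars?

Rearranging supply gives Qs = 2P - 5. Equilibrium: 247 - 5P = 2P - 5, so 252 = 7P and P* = 36, Q* = 67.
The ceiling of 27 is below the equilibrium price 36, so it binds.
At P = 27: Qd = 247 - 5·27 = 112 and Qs = 2·27 - 5 = 49.
Only 49 units reach the market. On the demand curve, the marginal buyer's willingness to pay at Q = 49 is (247 - 49)/5 = 39.6.

39.6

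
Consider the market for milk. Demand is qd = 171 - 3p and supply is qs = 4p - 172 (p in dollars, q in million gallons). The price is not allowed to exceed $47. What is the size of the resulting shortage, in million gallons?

14

Equilibrium: 171 - 3p = 4p - 172, so 343 = 7p and p* = 49, q* = 24.
Because the ceiling (47) lies below the market-clearing price, it is binding.
At p = 47: qd = 171 - 3·47 = 30 and qs = 4·47 - 172 = 16.
Shortage = qd - qs = 30 - 16 = 14.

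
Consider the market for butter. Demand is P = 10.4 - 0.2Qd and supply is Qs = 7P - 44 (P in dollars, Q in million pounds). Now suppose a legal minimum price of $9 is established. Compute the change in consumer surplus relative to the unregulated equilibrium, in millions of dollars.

-9.5

Rearranging demand gives Qd = 52 - 5P. Setting quantity demanded equal to quantity supplied, 52 - 5P = 7P - 44, gives P* = 8 and Q* = 12.
Since 9 > 8, the floor is binding.
At P = 9: Qd = 52 - 5·9 = 7 and Qs = 7·9 - 44 = 19.
Consumer surplus without the control is ½ · (10.4 - 8) · 12 = 14.4.
With the floor, consumers buy 7 units at 9, so CS = ½ · (10.4 - 9) · 7 = 4.9.
Change in consumer surplus = 4.9 - 14.4 = -9.5.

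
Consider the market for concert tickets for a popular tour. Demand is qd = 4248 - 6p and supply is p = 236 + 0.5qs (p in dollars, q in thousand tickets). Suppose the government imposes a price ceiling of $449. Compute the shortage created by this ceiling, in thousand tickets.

1128

Rearranging supply gives qs = 2p - 472. In a free market, 4248 - 6p = 2p - 472 gives the equilibrium p* = 590, q* = 708.
Since 449 < 590, the ceiling is binding.
At p = 449: qd = 4248 - 6·449 = 1554 and qs = 2·449 - 472 = 426.
Shortage = qd - qs = 1554 - 426 = 1128.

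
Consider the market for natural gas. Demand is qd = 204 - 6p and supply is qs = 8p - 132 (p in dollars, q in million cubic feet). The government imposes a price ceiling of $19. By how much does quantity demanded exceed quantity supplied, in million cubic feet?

70

In a free market, 204 - 6p = 8p - 132 gives the equilibrium p* = 24, q* = 60.
Because the ceiling (19) lies below the market-clearing price, it is binding.
At p = 19: qd = 204 - 6·19 = 90 and qs = 8·19 - 132 = 20.
Shortage = qd - qs = 90 - 20 = 70.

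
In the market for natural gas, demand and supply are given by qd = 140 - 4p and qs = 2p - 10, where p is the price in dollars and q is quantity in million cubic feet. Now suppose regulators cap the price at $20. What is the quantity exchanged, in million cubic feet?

30

Without the control the market clears where 140 - 4p = 2p - 10, i.e. p* = 25 and q* = 40.
Since 20 < 25, the ceiling is binding.
At p = 20: qd = 140 - 4·20 = 60 and qs = 2·20 - 10 = 30.
The quantity actually transacted is the short side, supply: 30.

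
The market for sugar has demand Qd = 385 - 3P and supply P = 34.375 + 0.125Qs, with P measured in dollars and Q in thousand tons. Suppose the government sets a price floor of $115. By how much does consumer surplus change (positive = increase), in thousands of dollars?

-6737.5

Rearranging supply gives Qs = 8P - 275. Equilibrium: 385 - 3P = 8P - 275, so 660 = 11P and P* = 60, Q* = 205.
Because the floor (115) lies above the market-clearing price, it is binding.
At P = 115: Qd = 385 - 3·115 = 40 and Qs = 8·115 - 275 = 645.
Consumer surplus without the control is ½ · (385/3 - 60) · 205 = 42025/6.
With the floor, consumers buy 40 units at 115, so CS = ½ · (385/3 - 115) · 40 = 800/3.
Change in consumer surplus = 800/3 - 42025/6 = -6737.5.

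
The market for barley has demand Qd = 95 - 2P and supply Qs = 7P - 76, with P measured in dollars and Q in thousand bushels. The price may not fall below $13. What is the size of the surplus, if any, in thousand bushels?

Equilibrium: 95 - 2P = 7P - 76, so 171 = 9P and P* = 19, Q* = 57.
Since 13 is below P* = 19, the floor does not bind and the free-market outcome prevails.
Since the control does not bind, there is no surplus.

0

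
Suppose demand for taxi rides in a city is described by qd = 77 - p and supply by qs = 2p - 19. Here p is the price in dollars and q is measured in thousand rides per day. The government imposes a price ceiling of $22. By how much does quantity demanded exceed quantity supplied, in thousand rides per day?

30

In a free market, 77 - p = 2p - 19 gives the equilibrium p* = 32, q* = 45.
Because the ceiling (22) lies below the market-clearing price, it is binding.
At p = 22: qd = 77 - 22 = 55 and qs = 2·22 - 19 = 25.
Shortage = qd - qs = 55 - 25 = 30.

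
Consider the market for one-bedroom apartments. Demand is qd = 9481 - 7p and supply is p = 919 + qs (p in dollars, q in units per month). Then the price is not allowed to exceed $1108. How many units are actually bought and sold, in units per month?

Rearranging supply gives qs = p - 919. Without the control the market clears where 9481 - 7p = p - 919, i.e. p* = 1300 and q* = 381.
The ceiling of 1108 is below the equilibrium price 1300, so it binds.
At p = 1108: qd = 9481 - 7·1108 = 1725 and qs = 1108 - 919 = 189.
The quantity actually transacted is the short side, supply: 189.

189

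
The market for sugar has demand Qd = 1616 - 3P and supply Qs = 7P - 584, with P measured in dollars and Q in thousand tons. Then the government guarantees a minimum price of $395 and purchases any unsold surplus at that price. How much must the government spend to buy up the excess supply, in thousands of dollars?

Setting quantity demanded equal to quantity supplied, 1616 - 3P = 7P - 584, gives P* = 220 and Q* = 956.
The floor of 395 is above the equilibrium price 220, so it binds.
At P = 395: Qd = 1616 - 3·395 = 431 and Qs = 7·395 - 584 = 2181.
Surplus = Qs - Qd = 1750.
Government expenditure = surplus × support price = 1750 × 395 = 691250.

691250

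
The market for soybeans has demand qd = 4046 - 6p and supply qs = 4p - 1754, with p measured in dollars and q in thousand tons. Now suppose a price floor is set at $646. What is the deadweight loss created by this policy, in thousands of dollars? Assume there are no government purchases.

32670

Equilibrium: 4046 - 6p = 4p - 1754, so 5800 = 10p and p* = 580, q* = 566.
Since 646 > 580, the floor is binding.
At p = 646: qd = 4046 - 6·646 = 170 and qs = 4·646 - 1754 = 830.
Quantity traded falls to 170. At q = 170 the demand price is (4046 - 170)/6 = 646 and the supply price is (1754 + 170)/4 = 481.
Deadweight loss = ½ · (646 - 481) · (566 - 170) = ½ · 165 · 396 = 32670.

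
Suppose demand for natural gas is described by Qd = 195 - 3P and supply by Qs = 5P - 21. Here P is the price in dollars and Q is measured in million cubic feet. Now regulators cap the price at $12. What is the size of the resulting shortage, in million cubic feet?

Without the control the market clears where 195 - 3P = 5P - 21, i.e. P* = 27 and Q* = 114.
Since 12 < 27, the ceiling is binding.
At P = 12: Qd = 195 - 3·12 = 159 and Qs = 5·12 - 21 = 39.
Shortage = Qd - Qs = 159 - 39 = 120.

120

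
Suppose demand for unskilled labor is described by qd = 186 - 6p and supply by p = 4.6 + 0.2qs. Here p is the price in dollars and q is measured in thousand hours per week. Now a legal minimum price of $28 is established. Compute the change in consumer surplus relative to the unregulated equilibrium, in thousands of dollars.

Rearranging supply gives qs = 5p - 23. Setting quantity demanded equal to quantity supplied, 186 - 6p = 5p - 23, gives p* = 19 and q* = 72.
The floor of 28 is above the equilibrium price 19, so it binds.
At p = 28: qd = 186 - 6·28 = 18 and qs = 5·28 - 23 = 117.
Consumer surplus without the control is ½ · (31 - 19) · 72 = 432.
With the floor, consumers buy 18 units at 28, so CS = ½ · (31 - 28) · 18 = 27.
Change in consumer surplus = 27 - 432 = -405.

-405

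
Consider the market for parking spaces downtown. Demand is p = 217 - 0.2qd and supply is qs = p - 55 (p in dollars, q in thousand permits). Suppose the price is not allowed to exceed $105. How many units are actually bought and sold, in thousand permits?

Rearranging demand gives qd = 1085 - 5p. Equilibrium: 1085 - 5p = p - 55, so 1140 = 6p and p* = 190, q* = 135.
The ceiling of 105 is below the equilibrium price 190, so it binds.
At p = 105: qd = 1085 - 5·105 = 560 and qs = 105 - 55 = 50.
The quantity actually transacted is the short side, supply: 50.

50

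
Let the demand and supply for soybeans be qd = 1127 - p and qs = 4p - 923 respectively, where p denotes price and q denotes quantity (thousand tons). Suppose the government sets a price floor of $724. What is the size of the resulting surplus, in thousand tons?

1570

Without the control the market clears where 1127 - p = 4p - 923, i.e. p* = 410 and q* = 717.
The floor of 724 is above the equilibrium price 410, so it binds.
At p = 724: qd = 1127 - 724 = 403 and qs = 4·724 - 923 = 1973.
Surplus = qs - qd = 1973 - 403 = 1570.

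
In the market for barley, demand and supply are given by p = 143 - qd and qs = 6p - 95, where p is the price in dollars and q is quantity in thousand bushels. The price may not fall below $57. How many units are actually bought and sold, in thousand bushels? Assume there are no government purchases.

86

Rearranging demand gives qd = 143 - p. In a free market, 143 - p = 6p - 95 gives the equilibrium p* = 34, q* = 109.
Since 57 > 34, the floor is binding.
At p = 57: qd = 143 - 57 = 86 and qs = 6·57 - 95 = 247.
The quantity actually transacted is the short side, demand: 86.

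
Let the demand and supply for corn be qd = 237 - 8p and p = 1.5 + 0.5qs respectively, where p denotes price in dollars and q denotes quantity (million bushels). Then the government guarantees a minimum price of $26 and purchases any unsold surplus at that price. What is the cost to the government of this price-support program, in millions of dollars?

520

Rearranging supply gives qs = 2p - 3. In a free market, 237 - 8p = 2p - 3 gives the equilibrium p* = 24, q* = 45.
Since 26 > 24, the floor is binding.
At p = 26: qd = 237 - 8·26 = 29 and qs = 2·26 - 3 = 49.
Surplus = qs - qd = 20.
Government expenditure = surplus × support price = 20 × 26 = 520.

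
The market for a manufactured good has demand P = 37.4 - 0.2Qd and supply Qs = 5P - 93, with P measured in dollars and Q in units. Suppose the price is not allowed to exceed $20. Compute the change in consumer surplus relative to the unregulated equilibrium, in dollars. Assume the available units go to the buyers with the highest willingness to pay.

Rearranging demand gives Qd = 187 - 5P. Equilibrium: 187 - 5P = 5P - 93, so 280 = 10P and P* = 28, Q* = 47.
Since 20 < 28, the ceiling is binding.
At P = 20: Qd = 187 - 5·20 = 87 and Qs = 5·20 - 93 = 7.
Consumer surplus without the control is ½ · (37.4 - 28) · 47 = 220.9.
With the ceiling, 7 units are sold at 20 (assume they go to the highest-value buyers). The demand price at Q = 7 is 36, so CS = ½ · [(37.4 - 20) + (36 - 20)] · 7 = 116.9.
Change in consumer surplus = 116.9 - 220.9 = -104.

-104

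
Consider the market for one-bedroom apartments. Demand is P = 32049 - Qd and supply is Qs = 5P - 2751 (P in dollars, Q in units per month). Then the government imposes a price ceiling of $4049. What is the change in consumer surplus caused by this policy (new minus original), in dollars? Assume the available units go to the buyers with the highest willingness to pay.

-7693018.5

Rearranging demand gives Qd = 32049 - P. Without the control the market clears where 32049 - P = 5P - 2751, i.e. P* = 5800 and Q* = 26249.
The ceiling of 4049 is below the equilibrium price 5800, so it binds.
At P = 4049: Qd = 32049 - 4049 = 28000 and Qs = 5·4049 - 2751 = 17494.
Consumer surplus without the control is ½ · (32049 - 5800) · 26249 = 344505000.5.
With the ceiling, 17494 units are sold at 4049 (assume they go to the highest-value buyers). The demand price at Q = 17494 is 14555, so CS = ½ · [(32049 - 4049) + (14555 - 4049)] · 17494 = 336811982.
Change in consumer surplus = 336811982 - 344505000.5 = -7693018.5.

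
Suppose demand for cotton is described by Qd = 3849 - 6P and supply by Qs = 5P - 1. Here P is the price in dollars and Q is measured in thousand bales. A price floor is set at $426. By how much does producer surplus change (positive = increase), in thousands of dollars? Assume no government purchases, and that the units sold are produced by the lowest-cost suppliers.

Without the control the market clears where 3849 - 6P = 5P - 1, i.e. P* = 350 and Q* = 1749.
Since 426 > 350, the floor is binding.
At P = 426: Qd = 3849 - 6·426 = 1293 and Qs = 5·426 - 1 = 2129.
Producer surplus without the control is ½ · (350 - 0.2) · 1749 = 305900.1.
With the floor, 1293 units are sold at 426. The supply price at Q = 1293 is 258.8, so PS = ½ · [(426 - 0.2) + (426 - 258.8)] · 1293 = 383374.5.
Change in producer surplus = 383374.5 - 305900.1 = 77474.4.

77474.4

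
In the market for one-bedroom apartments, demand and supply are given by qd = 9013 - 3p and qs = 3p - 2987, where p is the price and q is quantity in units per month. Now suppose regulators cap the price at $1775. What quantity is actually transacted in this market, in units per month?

In a free market, 9013 - 3p = 3p - 2987 gives the equilibrium p* = 2000, q* = 3013.
Because the ceiling (1775) lies below the market-clearing price, it is binding.
At p = 1775: qd = 9013 - 3·1775 = 3688 and qs = 3·1775 - 2987 = 2338.
The quantity actually transacted is the short side, supply: 2338.

2338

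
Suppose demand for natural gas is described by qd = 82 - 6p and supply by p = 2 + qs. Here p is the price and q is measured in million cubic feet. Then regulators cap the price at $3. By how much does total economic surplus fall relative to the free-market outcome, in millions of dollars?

47.25

Rearranging supply gives qs = p - 2. Setting quantity demanded equal to quantity supplied, 82 - 6p = p - 2, gives p* = 12 and q* = 10.
Because the ceiling (3) lies below the market-clearing price, it is binding.
At p = 3: qd = 82 - 6·3 = 64 and qs = 3 - 2 = 1.
Quantity traded falls to 1. At q = 1 the demand price is (82 - 1)/6 = 13.5 and the supply price is 2 + 1 = 3.
Deadweight loss = ½ · (13.5 - 3) · (10 - 1) = ½ · 10.5 · 9 = 47.25.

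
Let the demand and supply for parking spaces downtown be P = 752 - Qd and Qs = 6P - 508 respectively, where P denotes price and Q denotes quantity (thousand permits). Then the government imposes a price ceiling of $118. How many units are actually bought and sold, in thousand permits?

Rearranging demand gives Qd = 752 - P. Setting quantity demanded equal to quantity supplied, 752 - P = 6P - 508, gives P* = 180 and Q* = 572.
The ceiling of 118 is below the equilibrium price 180, so it binds.
At P = 118: Qd = 752 - 118 = 634 and Qs = 6·118 - 508 = 200.
The quantity actually transacted is the short side, supply: 200.

200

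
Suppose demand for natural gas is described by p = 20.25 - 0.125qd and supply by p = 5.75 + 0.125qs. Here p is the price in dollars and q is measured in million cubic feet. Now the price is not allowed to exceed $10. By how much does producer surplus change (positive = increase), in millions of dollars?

-138

Rearranging demand gives qd = 162 - 8p; rearranging supply gives qs = 8p - 46. Without the control the market clears where 162 - 8p = 8p - 46, i.e. p* = 13 and q* = 58.
Since 10 < 13, the ceiling is binding.
At p = 10: qd = 162 - 8·10 = 82 and qs = 8·10 - 46 = 34.
Producer surplus without the control is ½ · (13 - 5.75) · 58 = 210.25.
With the ceiling, producers sell 34 units at 10, so PS = ½ · (10 - 5.75) · 34 = 72.25.
Change in producer surplus = 72.25 - 210.25 = -138.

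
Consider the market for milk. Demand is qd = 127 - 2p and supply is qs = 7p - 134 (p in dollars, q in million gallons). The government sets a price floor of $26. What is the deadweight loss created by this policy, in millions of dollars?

Without the control the market clears where 127 - 2p = 7p - 134, i.e. p* = 29 and q* = 69.
Since 26 is below p* = 29, the floor does not bind and the free-market outcome prevails.
Since the control does not bind, no trades are prevented and deadweight loss is zero.

0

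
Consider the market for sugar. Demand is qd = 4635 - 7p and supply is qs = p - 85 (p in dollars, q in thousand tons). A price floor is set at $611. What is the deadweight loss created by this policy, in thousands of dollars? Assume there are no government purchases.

12348

Equilibrium: 4635 - 7p = p - 85, so 4720 = 8p and p* = 590, q* = 505.
Because the floor (611) lies above the market-clearing price, it is binding.
At p = 611: qd = 4635 - 7·611 = 358 and qs = 611 - 85 = 526.
Quantity traded falls to 358. At q = 358 the demand price is (4635 - 358)/7 = 611 and the supply price is 85 + 358 = 443.
Deadweight loss = ½ · (611 - 443) · (505 - 358) = ½ · 168 · 147 = 12348.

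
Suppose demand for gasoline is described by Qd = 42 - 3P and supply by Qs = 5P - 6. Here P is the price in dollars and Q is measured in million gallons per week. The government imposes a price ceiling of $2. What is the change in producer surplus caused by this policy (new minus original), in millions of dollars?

Setting quantity demanded equal to quantity supplied, 42 - 3P = 5P - 6, gives P* = 6 and Q* = 24.
Because the ceiling (2) lies below the market-clearing price, it is binding.
At P = 2: Qd = 42 - 3·2 = 36 and Qs = 5·2 - 6 = 4.
Producer surplus without the control is ½ · (6 - 1.2) · 24 = 57.6.
With the ceiling, producers sell 4 units at 2, so PS = ½ · (2 - 1.2) · 4 = 1.6.
Change in producer surplus = 1.6 - 57.6 = -56.

-56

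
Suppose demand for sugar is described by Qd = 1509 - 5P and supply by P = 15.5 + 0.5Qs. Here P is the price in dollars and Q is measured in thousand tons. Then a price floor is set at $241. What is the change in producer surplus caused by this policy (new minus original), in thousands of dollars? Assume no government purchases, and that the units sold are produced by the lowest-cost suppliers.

3627.75

Rearranging supply gives Qs = 2P - 31. Setting quantity demanded equal to quantity supplied, 1509 - 5P = 2P - 31, gives P* = 220 and Q* = 409.
Because the floor (241) lies above the market-clearing price, it is binding.
At P = 241: Qd = 1509 - 5·241 = 304 and Qs = 2·241 - 31 = 451.
Producer surplus without the control is ½ · (220 - 15.5) · 409 = 41820.25.
With the floor, 304 units are sold at 241. The supply price at Q = 304 is 167.5, so PS = ½ · [(241 - 15.5) + (241 - 167.5)] · 304 = 45448.
Change in producer surplus = 45448 - 41820.25 = 3627.75.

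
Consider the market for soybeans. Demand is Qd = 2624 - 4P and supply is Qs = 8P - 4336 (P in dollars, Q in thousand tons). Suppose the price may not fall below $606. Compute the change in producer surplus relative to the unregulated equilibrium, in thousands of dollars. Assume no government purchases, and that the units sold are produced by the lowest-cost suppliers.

In a free market, 2624 - 4P = 8P - 4336 gives the equilibrium P* = 580, Q* = 304.
Because the floor (606) lies above the market-clearing price, it is binding.
At P = 606: Qd = 2624 - 4·606 = 200 and Qs = 8·606 - 4336 = 512.
Producer surplus without the control is ½ · (580 - 542) · 304 = 5776.
With the floor, 200 units are sold at 606. The supply price at Q = 200 is 567, so PS = ½ · [(606 - 542) + (606 - 567)] · 200 = 10300.
Change in producer surplus = 10300 - 5776 = 4524.

4524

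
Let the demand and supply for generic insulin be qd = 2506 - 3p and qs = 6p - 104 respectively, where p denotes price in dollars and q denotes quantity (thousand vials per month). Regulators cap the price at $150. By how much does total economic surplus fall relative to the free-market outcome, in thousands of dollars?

176400

Equilibrium: 2506 - 3p = 6p - 104, so 2610 = 9p and p* = 290, q* = 1636.
Since 150 < 290, the ceiling is binding.
At p = 150: qd = 2506 - 3·150 = 2056 and qs = 6·150 - 104 = 796.
Quantity traded falls to 796. At q = 796 the demand price is (2506 - 796)/3 = 570 and the supply price is (104 + 796)/6 = 150.
Deadweight loss = ½ · (570 - 150) · (1636 - 796) = ½ · 420 · 840 = 176400.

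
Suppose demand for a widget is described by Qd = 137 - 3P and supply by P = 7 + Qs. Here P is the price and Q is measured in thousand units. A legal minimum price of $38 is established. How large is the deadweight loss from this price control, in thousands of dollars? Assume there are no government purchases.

24

Rearranging supply gives Qs = P - 7. Equilibrium: 137 - 3P = P - 7, so 144 = 4P and P* = 36, Q* = 29.
The floor of 38 is above the equilibrium price 36, so it binds.
At P = 38: Qd = 137 - 3·38 = 23 and Qs = 38 - 7 = 31.
Quantity traded falls to 23. At Q = 23 the demand price is (137 - 23)/3 = 38 and the supply price is 7 + 23 = 30.
Deadweight loss = ½ · (38 - 30) · (29 - 23) = ½ · 8 · 6 = 24.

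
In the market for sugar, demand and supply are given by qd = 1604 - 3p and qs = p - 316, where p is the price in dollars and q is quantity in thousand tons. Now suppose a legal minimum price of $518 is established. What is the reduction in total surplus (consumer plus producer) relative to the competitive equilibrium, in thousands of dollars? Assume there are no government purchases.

Setting quantity demanded equal to quantity supplied, 1604 - 3p = p - 316, gives p* = 480 and q* = 164.
Since 518 > 480, the floor is binding.
At p = 518: qd = 1604 - 3·518 = 50 and qs = 518 - 316 = 202.
Quantity traded falls to 50. At q = 50 the demand price is (1604 - 50)/3 = 518 and the supply price is 316 + 50 = 366.
Deadweight loss = ½ · (518 - 366) · (164 - 50) = ½ · 152 · 114 = 8664.

8664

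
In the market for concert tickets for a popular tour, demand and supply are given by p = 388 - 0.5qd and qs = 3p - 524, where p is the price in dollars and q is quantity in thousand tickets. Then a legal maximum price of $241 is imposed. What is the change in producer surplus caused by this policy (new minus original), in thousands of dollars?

Rearranging demand gives qd = 776 - 2p. Equilibrium: 776 - 2p = 3p - 524, so 1300 = 5p and p* = 260, q* = 256.
Since 241 < 260, the ceiling is binding.
At p = 241: qd = 776 - 2·241 = 294 and qs = 3·241 - 524 = 199.
Producer surplus without the control is ½ · (260 - 524/3) · 256 = 32768/3.
With the ceiling, producers sell 199 units at 241, so PS = ½ · (241 - 524/3) · 199 = 39601/6.
Change in producer surplus = 39601/6 - 32768/3 = -4322.5.

-4322.5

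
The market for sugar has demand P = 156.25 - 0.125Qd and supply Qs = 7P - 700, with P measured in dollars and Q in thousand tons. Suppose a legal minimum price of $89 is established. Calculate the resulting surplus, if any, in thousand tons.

0

Rearranging demand gives Qd = 1250 - 8P. In a free market, 1250 - 8P = 7P - 700 gives the equilibrium P* = 130, Q* = 210.
Since 89 is below P* = 130, the floor does not bind and the free-market outcome prevails.
Since the control does not bind, there is no surplus.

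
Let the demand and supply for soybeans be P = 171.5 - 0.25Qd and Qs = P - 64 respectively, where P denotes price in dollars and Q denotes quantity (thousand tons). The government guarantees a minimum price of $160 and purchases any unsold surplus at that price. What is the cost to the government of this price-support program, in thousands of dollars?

Rearranging demand gives Qd = 686 - 4P. Setting quantity demanded equal to quantity supplied, 686 - 4P = P - 64, gives P* = 150 and Q* = 86.
Since 160 > 150, the floor is binding.
At P = 160: Qd = 686 - 4·160 = 46 and Qs = 160 - 64 = 96.
Surplus = Qs - Qd = 50.
Government expenditure = surplus × support price = 50 × 160 = 8000.

8000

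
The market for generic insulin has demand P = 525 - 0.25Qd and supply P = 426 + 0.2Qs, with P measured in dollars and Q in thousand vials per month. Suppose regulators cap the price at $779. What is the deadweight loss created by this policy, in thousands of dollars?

Rearranging demand gives Qd = 2100 - 4P; rearranging supply gives Qs = 5P - 2130. Setting quantity demanded equal to quantity supplied, 2100 - 4P = 5P - 2130, gives P* = 470 and Q* = 220.
The ceiling of 779 is above the equilibrium price 470, so it is not binding; the market clears at P* = 470, Q* = 220.
Since the control does not bind, no trades are prevented and deadweight loss is zero.

0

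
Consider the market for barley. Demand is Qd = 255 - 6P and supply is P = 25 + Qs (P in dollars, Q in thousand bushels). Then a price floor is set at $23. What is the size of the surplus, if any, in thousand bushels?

Rearranging supply gives Qs = P - 25. Without the control the market clears where 255 - 6P = P - 25, i.e. P* = 40 and Q* = 15.
Since 23 is below P* = 40, the floor does not bind and the free-market outcome prevails.
Since the control does not bind, there is no surplus.

0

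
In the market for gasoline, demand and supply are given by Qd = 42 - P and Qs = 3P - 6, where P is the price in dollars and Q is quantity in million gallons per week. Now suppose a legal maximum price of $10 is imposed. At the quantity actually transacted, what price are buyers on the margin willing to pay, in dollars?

18

Equilibrium: 42 - P = 3P - 6, so 48 = 4P and P* = 12, Q* = 30.
The ceiling of 10 is below the equilibrium price 12, so it binds.
At P = 10: Qd = 42 - 10 = 32 and Qs = 3·10 - 6 = 24.
Only 24 units reach the market. On the demand curve, the marginal buyer's willingness to pay at Q = 24 is (42 - 24) = 18.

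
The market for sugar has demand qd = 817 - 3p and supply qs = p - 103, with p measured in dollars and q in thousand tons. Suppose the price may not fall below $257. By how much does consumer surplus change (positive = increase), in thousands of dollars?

In a free market, 817 - 3p = p - 103 gives the equilibrium p* = 230, q* = 127.
The floor of 257 is above the equilibrium price 230, so it binds.
At p = 257: qd = 817 - 3·257 = 46 and qs = 257 - 103 = 154.
Consumer surplus without the control is ½ · (817/3 - 230) · 127 = 16129/6.
With the floor, consumers buy 46 units at 257, so CS = ½ · (817/3 - 257) · 46 = 1058/3.
Change in consumer surplus = 1058/3 - 16129/6 = -2335.5.

-2335.5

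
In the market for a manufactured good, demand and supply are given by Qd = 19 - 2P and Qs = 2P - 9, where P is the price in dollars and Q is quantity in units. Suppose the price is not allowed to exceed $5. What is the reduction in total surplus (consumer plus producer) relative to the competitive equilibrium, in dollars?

8

Without the control the market clears where 19 - 2P = 2P - 9, i.e. P* = 7 and Q* = 5.
Since 5 < 7, the ceiling is binding.
At P = 5: Qd = 19 - 2·5 = 9 and Qs = 2·5 - 9 = 1.
Quantity traded falls to 1. At Q = 1 the demand price is (19 - 1)/2 = 9 and the supply price is (9 + 1)/2 = 5.
Deadweight loss = ½ · (9 - 5) · (5 - 1) = ½ · 4 · 4 = 8.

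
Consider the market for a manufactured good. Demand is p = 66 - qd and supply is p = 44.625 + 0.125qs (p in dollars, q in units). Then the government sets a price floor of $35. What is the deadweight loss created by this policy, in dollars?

0

Rearranging demand gives qd = 66 - p; rearranging supply gives qs = 8p - 357. Without the control the market clears where 66 - p = 8p - 357, i.e. p* = 47 and q* = 19.
Since 35 is below p* = 47, the floor does not bind and the free-market outcome prevails.
Since the control does not bind, no trades are prevented and deadweight loss is zero.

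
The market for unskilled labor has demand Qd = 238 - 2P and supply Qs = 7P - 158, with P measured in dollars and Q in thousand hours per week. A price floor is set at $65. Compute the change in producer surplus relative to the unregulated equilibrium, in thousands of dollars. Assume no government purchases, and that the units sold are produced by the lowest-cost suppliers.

Without the control the market clears where 238 - 2P = 7P - 158, i.e. P* = 44 and Q* = 150.
The floor of 65 is above the equilibrium price 44, so it binds.
At P = 65: Qd = 238 - 2·65 = 108 and Qs = 7·65 - 158 = 297.
Producer surplus without the control is ½ · (44 - 158/7) · 150 = 11250/7.
With the floor, 108 units are sold at 65. The supply price at Q = 108 is 38, so PS = ½ · [(65 - 158/7) + (65 - 38)] · 108 = 26244/7.
Change in producer surplus = 26244/7 - 11250/7 = 2142.

2142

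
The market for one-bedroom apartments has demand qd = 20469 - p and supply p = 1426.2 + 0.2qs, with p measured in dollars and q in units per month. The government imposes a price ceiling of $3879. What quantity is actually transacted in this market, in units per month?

Rearranging supply gives qs = 5p - 7131. In a free market, 20469 - p = 5p - 7131 gives the equilibrium p* = 4600, q* = 15869.
Since 3879 < 4600, the ceiling is binding.
At p = 3879: qd = 20469 - 3879 = 16590 and qs = 5·3879 - 7131 = 12264.
The quantity actually transacted is the short side, supply: 12264.

12264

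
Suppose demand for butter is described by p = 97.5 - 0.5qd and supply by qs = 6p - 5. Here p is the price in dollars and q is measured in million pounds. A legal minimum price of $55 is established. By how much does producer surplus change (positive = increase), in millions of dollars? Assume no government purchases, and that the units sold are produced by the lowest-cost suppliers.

2250

Rearranging demand gives qd = 195 - 2p. In a free market, 195 - 2p = 6p - 5 gives the equilibrium p* = 25, q* = 145.
Because the floor (55) lies above the market-clearing price, it is binding.
At p = 55: qd = 195 - 2·55 = 85 and qs = 6·55 - 5 = 325.
Producer surplus without the control is ½ · (25 - 5/6) · 145 = 21025/12.
With the floor, 85 units are sold at 55. The supply price at q = 85 is 15, so PS = ½ · [(55 - 5/6) + (55 - 15)] · 85 = 48025/12.
Change in producer surplus = 48025/12 - 21025/12 = 2250.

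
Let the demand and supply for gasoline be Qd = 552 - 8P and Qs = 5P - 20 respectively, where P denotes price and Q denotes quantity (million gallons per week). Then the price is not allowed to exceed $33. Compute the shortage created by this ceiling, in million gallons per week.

143

Equilibrium: 552 - 8P = 5P - 20, so 572 = 13P and P* = 44, Q* = 200.
Since 33 < 44, the ceiling is binding.
At P = 33: Qd = 552 - 8·33 = 288 and Qs = 5·33 - 20 = 145.
Shortage = Qd - Qs = 288 - 145 = 143.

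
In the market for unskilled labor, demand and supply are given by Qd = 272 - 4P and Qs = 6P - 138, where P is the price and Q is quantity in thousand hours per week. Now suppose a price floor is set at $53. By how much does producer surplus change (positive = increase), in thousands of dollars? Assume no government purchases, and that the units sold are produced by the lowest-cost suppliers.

528

Without the control the market clears where 272 - 4P = 6P - 138, i.e. P* = 41 and Q* = 108.
Since 53 > 41, the floor is binding.
At P = 53: Qd = 272 - 4·53 = 60 and Qs = 6·53 - 138 = 180.
Producer surplus without the control is ½ · (41 - 23) · 108 = 972.
With the floor, 60 units are sold at 53. The supply price at Q = 60 is 33, so PS = ½ · [(53 - 23) + (53 - 33)] · 60 = 1500.
Change in producer surplus = 1500 - 972 = 528.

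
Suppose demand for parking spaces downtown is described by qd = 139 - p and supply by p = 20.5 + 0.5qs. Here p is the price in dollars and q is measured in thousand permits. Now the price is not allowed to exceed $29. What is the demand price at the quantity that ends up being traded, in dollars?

122

Rearranging supply gives qs = 2p - 41. Setting quantity demanded equal to quantity supplied, 139 - p = 2p - 41, gives p* = 60 and q* = 79.
Since 29 < 60, the ceiling is binding.
At p = 29: qd = 139 - 29 = 110 and qs = 2·29 - 41 = 17.
Only 17 units reach the market. On the demand curve, the marginal buyer's willingness to pay at q = 17 is (139 - 17) = 122.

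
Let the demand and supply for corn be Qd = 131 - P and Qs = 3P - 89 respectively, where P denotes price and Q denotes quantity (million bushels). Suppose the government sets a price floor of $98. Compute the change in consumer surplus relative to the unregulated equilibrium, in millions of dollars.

-2343.5

Equilibrium: 131 - P = 3P - 89, so 220 = 4P and P* = 55, Q* = 76.
Because the floor (98) lies above the market-clearing price, it is binding.
At P = 98: Qd = 131 - 98 = 33 and Qs = 3·98 - 89 = 205.
Consumer surplus without the control is ½ · (131 - 55) · 76 = 2888.
With the floor, consumers buy 33 units at 98, so CS = ½ · (131 - 98) · 33 = 544.5.
Change in consumer surplus = 544.5 - 2888 = -2343.5.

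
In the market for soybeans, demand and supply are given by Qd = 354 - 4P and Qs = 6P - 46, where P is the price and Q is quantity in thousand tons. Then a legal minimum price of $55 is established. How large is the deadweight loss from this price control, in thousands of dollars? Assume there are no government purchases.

Setting quantity demanded equal to quantity supplied, 354 - 4P = 6P - 46, gives P* = 40 and Q* = 194.
Since 55 > 40, the floor is binding.
At P = 55: Qd = 354 - 4·55 = 134 and Qs = 6·55 - 46 = 284.
Quantity traded falls to 134. At Q = 134 the demand price is (354 - 134)/4 = 55 and the supply price is (46 + 134)/6 = 30.
Deadweight loss = ½ · (55 - 30) · (194 - 134) = ½ · 25 · 60 = 750.

750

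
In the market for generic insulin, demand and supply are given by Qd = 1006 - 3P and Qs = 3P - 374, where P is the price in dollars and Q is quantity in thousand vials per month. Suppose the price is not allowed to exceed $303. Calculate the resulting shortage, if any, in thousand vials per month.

Equilibrium: 1006 - 3P = 3P - 374, so 1380 = 6P and P* = 230, Q* = 316.
Since 303 is above P* = 230, the ceiling does not bind and the free-market outcome prevails.
Since the control does not bind, there is no shortage.

0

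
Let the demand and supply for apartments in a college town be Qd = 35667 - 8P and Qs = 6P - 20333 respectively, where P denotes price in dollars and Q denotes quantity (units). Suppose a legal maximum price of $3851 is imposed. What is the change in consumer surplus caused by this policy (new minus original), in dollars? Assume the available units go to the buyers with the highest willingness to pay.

363224.75

Setting quantity demanded equal to quantity supplied, 35667 - 8P = 6P - 20333, gives P* = 4000 and Q* = 3667.
The ceiling of 3851 is below the equilibrium price 4000, so it binds.
At P = 3851: Qd = 35667 - 8·3851 = 4859 and Qs = 6·3851 - 20333 = 2773.
Consumer surplus without the control is ½ · (4458.375 - 4000) · 3667 = 840430.5625.
With the ceiling, 2773 units are sold at 3851 (assume they go to the highest-value buyers). The demand price at Q = 2773 is 4111.75, so CS = ½ · [(4458.375 - 3851) + (4111.75 - 3851)] · 2773 = 1203655.3125.
Change in consumer surplus = 1203655.3125 - 840430.5625 = 363224.75.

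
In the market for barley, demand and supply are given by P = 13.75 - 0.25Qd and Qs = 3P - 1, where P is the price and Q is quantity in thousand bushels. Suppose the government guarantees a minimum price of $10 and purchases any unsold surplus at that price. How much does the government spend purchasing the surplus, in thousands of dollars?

Rearranging demand gives Qd = 55 - 4P. Setting quantity demanded equal to quantity supplied, 55 - 4P = 3P - 1, gives P* = 8 and Q* = 23.
Because the floor (10) lies above the market-clearing price, it is binding.
At P = 10: Qd = 55 - 4·10 = 15 and Qs = 3·10 - 1 = 29.
Surplus = Qs - Qd = 14.
Government expenditure = surplus × support price = 14 × 10 = 140.

140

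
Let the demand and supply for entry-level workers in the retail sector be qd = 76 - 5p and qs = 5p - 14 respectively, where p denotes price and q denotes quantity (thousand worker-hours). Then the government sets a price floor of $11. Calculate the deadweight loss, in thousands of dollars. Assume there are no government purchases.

20

Setting quantity demanded equal to quantity supplied, 76 - 5p = 5p - 14, gives p* = 9 and q* = 31.
Since 11 > 9, the floor is binding.
At p = 11: qd = 76 - 5·11 = 21 and qs = 5·11 - 14 = 41.
Quantity traded falls to 21. At q = 21 the demand price is (76 - 21)/5 = 11 and the supply price is (14 + 21)/5 = 7.
Deadweight loss = ½ · (11 - 7) · (31 - 21) = ½ · 4 · 10 = 20.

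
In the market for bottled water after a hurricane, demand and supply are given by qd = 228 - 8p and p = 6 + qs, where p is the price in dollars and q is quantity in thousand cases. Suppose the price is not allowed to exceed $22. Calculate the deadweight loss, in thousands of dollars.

9

Rearranging supply gives qs = p - 6. Equilibrium: 228 - 8p = p - 6, so 234 = 9p and p* = 26, q* = 20.
The ceiling of 22 is below the equilibrium price 26, so it binds.
At p = 22: qd = 228 - 8·22 = 52 and qs = 22 - 6 = 16.
Quantity traded falls to 16. At q = 16 the demand price is (228 - 16)/8 = 26.5 and the supply price is 6 + 16 = 22.
Deadweight loss = ½ · (26.5 - 22) · (20 - 16) = ½ · 4.5 · 4 = 9.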